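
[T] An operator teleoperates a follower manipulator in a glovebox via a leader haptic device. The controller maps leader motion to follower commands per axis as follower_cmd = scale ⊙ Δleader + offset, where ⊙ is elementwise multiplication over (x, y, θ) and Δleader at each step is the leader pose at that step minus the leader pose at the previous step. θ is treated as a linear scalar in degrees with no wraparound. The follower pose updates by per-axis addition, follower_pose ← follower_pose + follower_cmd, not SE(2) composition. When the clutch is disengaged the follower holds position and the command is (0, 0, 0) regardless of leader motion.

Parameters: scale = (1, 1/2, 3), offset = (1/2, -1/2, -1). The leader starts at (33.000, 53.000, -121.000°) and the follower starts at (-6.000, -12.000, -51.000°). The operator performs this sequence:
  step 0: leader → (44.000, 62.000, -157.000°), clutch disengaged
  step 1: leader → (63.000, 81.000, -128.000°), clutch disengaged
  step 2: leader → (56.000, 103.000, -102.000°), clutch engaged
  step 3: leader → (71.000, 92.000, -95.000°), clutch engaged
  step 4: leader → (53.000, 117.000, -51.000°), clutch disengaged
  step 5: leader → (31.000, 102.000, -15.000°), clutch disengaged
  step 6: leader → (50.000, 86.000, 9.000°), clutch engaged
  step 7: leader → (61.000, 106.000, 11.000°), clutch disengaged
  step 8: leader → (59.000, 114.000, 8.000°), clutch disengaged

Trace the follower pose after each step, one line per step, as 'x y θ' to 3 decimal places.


step 0: Δleader=(11.000, 9.000, -36.000°), disengaged; cmd=(0,0,0) → follower holds at (-6.000, -12.000, -51.000°)
step 1: Δleader=(19.000, 19.000, 29.000°), disengaged; cmd=(0,0,0) → follower holds at (-6.000, -12.000, -51.000°)
step 2: Δleader=(-7.000, 22.000, 26.000°), engaged; cmd=(-6.500, 10.500, 77.000°) → follower=(-12.500, -1.500, 26.000°)
step 3: Δleader=(15.000, -11.000, 7.000°), engaged; cmd=(15.500, -6.000, 20.000°) → follower=(3.000, -7.500, 46.000°)
step 4: Δleader=(-18.000, 25.000, 44.000°), disengaged; cmd=(0,0,0) → follower holds at (3.000, -7.500, 46.000°)
step 5: Δleader=(-22.000, -15.000, 36.000°), disengaged; cmd=(0,0,0) → follower holds at (3.000, -7.500, 46.000°)
step 6: Δleader=(19.000, -16.000, 24.000°), engaged; cmd=(19.500, -8.500, 71.000°) → follower=(22.500, -16.000, 117.000°)
step 7: Δleader=(11.000, 20.000, 2.000°), disengaged; cmd=(0,0,0) → follower holds at (22.500, -16.000, 117.000°)
step 8: Δleader=(-2.000, 8.000, -3.000°), disengaged; cmd=(0,0,0) → follower holds at (22.500, -16.000, 117.000°)

-6.000 -12.000 -51.000
-6.000 -12.000 -51.000
-12.500 -1.500 26.000
3.000 -7.500 46.000
3.000 -7.500 46.000
3.000 -7.500 46.000
22.500 -16.000 117.000
22.500 -16.000 117.000
22.500 -16.000 117.000


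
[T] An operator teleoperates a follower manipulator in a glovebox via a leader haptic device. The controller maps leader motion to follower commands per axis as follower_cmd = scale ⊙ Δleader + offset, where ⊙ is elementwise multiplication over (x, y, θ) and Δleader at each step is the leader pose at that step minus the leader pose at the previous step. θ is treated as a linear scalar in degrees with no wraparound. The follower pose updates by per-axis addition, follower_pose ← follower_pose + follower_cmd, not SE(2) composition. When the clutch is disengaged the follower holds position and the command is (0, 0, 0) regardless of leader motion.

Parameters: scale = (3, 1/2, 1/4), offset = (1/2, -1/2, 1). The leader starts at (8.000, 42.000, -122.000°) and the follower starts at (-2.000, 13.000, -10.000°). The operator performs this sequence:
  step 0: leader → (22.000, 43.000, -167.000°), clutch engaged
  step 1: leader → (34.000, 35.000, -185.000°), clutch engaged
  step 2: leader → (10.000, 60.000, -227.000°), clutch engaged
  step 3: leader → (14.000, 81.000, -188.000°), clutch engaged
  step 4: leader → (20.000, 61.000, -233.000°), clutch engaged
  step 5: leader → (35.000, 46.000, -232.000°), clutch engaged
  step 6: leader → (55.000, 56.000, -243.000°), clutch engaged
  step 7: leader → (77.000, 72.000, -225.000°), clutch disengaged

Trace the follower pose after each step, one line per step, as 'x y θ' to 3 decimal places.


40.500 13.000 -20.250
77.000 8.500 -23.750
5.500 20.500 -33.250
18.000 30.500 -22.500
36.500 20.000 -32.750
82.000 12.000 -31.500
142.500 16.500 -33.250
142.500 16.500 -33.250

step 0: Δleader=(14.000, 1.000, -45.000°), engaged; cmd=(42.500, 0.000, -10.250°) → follower=(40.500, 13.000, -20.250°)
step 1: Δleader=(12.000, -8.000, -18.000°), engaged; cmd=(36.500, -4.500, -3.500°) → follower=(77.000, 8.500, -23.750°)
step 2: Δleader=(-24.000, 25.000, -42.000°), engaged; cmd=(-71.500, 12.000, -9.500°) → follower=(5.500, 20.500, -33.250°)
step 3: Δleader=(4.000, 21.000, 39.000°), engaged; cmd=(12.500, 10.000, 10.750°) → follower=(18.000, 30.500, -22.500°)
step 4: Δleader=(6.000, -20.000, -45.000°), engaged; cmd=(18.500, -10.500, -10.250°) → follower=(36.500, 20.000, -32.750°)
step 5: Δleader=(15.000, -15.000, 1.000°), engaged; cmd=(45.500, -8.000, 1.250°) → follower=(82.000, 12.000, -31.500°)
step 6: Δleader=(20.000, 10.000, -11.000°), engaged; cmd=(60.500, 4.500, -1.750°) → follower=(142.500, 16.500, -33.250°)
step 7: Δleader=(22.000, 16.000, 18.000°), disengaged; cmd=(0,0,0) → follower holds at (142.500, 16.500, -33.250°)


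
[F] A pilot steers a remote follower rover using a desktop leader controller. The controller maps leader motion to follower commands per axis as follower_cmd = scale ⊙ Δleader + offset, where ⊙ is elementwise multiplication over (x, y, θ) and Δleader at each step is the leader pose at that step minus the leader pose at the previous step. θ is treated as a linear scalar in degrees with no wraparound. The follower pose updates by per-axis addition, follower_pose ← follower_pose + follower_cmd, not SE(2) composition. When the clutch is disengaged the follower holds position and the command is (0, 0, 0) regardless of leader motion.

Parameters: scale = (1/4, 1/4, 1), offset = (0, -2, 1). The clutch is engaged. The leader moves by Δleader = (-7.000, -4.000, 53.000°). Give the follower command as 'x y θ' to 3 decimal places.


-1.750 -3.000 54.000

axis x: 1/4·-7.000 + 0 = -1.750
axis y: 1/4·-4.000 + -2 = -3.000
axis θ: 1·53.000 + 1 = 54.000


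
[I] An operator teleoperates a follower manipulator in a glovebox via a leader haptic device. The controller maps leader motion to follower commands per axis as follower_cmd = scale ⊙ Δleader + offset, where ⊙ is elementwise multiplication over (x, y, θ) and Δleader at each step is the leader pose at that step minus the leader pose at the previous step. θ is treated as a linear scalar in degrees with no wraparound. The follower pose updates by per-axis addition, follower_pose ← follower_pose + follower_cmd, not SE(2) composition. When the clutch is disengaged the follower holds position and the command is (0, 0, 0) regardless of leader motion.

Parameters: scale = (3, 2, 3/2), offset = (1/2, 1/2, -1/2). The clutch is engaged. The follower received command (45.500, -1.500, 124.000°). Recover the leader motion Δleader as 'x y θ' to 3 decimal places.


axis x: (45.500 − 1/2) / (3) = 15.000
axis y: (-1.500 − 1/2) / (2) = -1.000
axis θ: (124.000 − -1/2) / (3/2) = 83.000

15.000 -1.000 83.000


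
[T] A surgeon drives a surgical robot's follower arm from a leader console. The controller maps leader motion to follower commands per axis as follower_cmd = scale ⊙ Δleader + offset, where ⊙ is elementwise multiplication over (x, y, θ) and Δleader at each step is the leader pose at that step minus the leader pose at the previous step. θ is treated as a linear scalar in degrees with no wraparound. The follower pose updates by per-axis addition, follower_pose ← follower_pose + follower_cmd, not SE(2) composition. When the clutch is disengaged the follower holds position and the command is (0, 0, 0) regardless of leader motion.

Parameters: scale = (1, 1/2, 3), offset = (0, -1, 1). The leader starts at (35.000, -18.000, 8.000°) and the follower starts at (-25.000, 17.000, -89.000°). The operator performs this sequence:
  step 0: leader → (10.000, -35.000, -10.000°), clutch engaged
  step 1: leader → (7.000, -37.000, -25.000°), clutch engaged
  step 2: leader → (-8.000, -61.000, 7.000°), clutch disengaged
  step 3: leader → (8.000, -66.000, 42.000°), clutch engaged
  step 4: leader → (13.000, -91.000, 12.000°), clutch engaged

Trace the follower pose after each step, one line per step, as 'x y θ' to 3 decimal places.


step 0: Δleader=(-25.000, -17.000, -18.000°), engaged; cmd=(-25.000, -9.500, -53.000°) → follower=(-50.000, 7.500, -142.000°)
step 1: Δleader=(-3.000, -2.000, -15.000°), engaged; cmd=(-3.000, -2.000, -44.000°) → follower=(-53.000, 5.500, -186.000°)
step 2: Δleader=(-15.000, -24.000, 32.000°), disengaged; cmd=(0,0,0) → follower holds at (-53.000, 5.500, -186.000°)
step 3: Δleader=(16.000, -5.000, 35.000°), engaged; cmd=(16.000, -3.500, 106.000°) → follower=(-37.000, 2.000, -80.000°)
step 4: Δleader=(5.000, -25.000, -30.000°), engaged; cmd=(5.000, -13.500, -89.000°) → follower=(-32.000, -11.500, -169.000°)

-50.000 7.500 -142.000
-53.000 5.500 -186.000
-53.000 5.500 -186.000
-37.000 2.000 -80.000
-32.000 -11.500 -169.000


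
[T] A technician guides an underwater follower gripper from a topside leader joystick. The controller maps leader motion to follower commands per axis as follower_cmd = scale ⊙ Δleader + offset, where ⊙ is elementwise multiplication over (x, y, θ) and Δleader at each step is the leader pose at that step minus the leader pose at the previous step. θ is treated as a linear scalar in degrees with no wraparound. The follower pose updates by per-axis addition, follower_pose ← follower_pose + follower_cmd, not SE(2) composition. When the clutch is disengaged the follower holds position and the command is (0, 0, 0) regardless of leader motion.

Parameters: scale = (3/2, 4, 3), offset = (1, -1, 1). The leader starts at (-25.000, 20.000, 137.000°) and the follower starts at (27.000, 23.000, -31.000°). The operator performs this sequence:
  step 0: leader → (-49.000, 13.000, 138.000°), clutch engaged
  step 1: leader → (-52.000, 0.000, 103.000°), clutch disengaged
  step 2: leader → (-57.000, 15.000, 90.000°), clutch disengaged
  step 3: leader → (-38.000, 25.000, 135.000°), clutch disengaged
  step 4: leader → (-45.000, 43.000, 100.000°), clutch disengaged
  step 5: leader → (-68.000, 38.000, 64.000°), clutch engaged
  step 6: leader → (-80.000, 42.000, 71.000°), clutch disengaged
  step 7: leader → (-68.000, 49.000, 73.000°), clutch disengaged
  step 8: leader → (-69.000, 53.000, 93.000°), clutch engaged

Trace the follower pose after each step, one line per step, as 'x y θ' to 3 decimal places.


step 0: Δleader=(-24.000, -7.000, 1.000°), engaged; cmd=(-35.000, -29.000, 4.000°) → follower=(-8.000, -6.000, -27.000°)
step 1: Δleader=(-3.000, -13.000, -35.000°), disengaged; cmd=(0,0,0) → follower holds at (-8.000, -6.000, -27.000°)
step 2: Δleader=(-5.000, 15.000, -13.000°), disengaged; cmd=(0,0,0) → follower holds at (-8.000, -6.000, -27.000°)
step 3: Δleader=(19.000, 10.000, 45.000°), disengaged; cmd=(0,0,0) → follower holds at (-8.000, -6.000, -27.000°)
step 4: Δleader=(-7.000, 18.000, -35.000°), disengaged; cmd=(0,0,0) → follower holds at (-8.000, -6.000, -27.000°)
step 5: Δleader=(-23.000, -5.000, -36.000°), engaged; cmd=(-33.500, -21.000, -107.000°) → follower=(-41.500, -27.000, -134.000°)
step 6: Δleader=(-12.000, 4.000, 7.000°), disengaged; cmd=(0,0,0) → follower holds at (-41.500, -27.000, -134.000°)
step 7: Δleader=(12.000, 7.000, 2.000°), disengaged; cmd=(0,0,0) → follower holds at (-41.500, -27.000, -134.000°)
step 8: Δleader=(-1.000, 4.000, 20.000°), engaged; cmd=(-0.500, 15.000, 61.000°) → follower=(-42.000, -12.000, -73.000°)

-8.000 -6.000 -27.000
-8.000 -6.000 -27.000
-8.000 -6.000 -27.000
-8.000 -6.000 -27.000
-8.000 -6.000 -27.000
-41.500 -27.000 -134.000
-41.500 -27.000 -134.000
-41.500 -27.000 -134.000
-42.000 -12.000 -73.000


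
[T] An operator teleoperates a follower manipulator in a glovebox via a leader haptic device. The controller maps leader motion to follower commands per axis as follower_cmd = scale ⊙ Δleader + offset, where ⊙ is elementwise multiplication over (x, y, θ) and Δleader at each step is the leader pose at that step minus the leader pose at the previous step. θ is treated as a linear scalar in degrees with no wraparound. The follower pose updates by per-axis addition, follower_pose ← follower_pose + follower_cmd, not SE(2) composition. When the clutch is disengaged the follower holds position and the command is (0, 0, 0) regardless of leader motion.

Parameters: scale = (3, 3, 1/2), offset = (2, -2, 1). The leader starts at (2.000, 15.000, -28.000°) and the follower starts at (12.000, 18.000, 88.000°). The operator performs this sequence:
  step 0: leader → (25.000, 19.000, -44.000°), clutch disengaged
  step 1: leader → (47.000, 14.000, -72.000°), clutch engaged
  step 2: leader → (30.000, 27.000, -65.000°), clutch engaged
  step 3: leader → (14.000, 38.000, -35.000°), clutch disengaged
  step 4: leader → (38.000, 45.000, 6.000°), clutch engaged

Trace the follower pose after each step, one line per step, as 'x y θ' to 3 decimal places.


step 0: Δleader=(23.000, 4.000, -16.000°), disengaged; cmd=(0,0,0) → follower holds at (12.000, 18.000, 88.000°)
step 1: Δleader=(22.000, -5.000, -28.000°), engaged; cmd=(68.000, -17.000, -13.000°) → follower=(80.000, 1.000, 75.000°)
step 2: Δleader=(-17.000, 13.000, 7.000°), engaged; cmd=(-49.000, 37.000, 4.500°) → follower=(31.000, 38.000, 79.500°)
step 3: Δleader=(-16.000, 11.000, 30.000°), disengaged; cmd=(0,0,0) → follower holds at (31.000, 38.000, 79.500°)
step 4: Δleader=(24.000, 7.000, 41.000°), engaged; cmd=(74.000, 19.000, 21.500°) → follower=(105.000, 57.000, 101.000°)

12.000 18.000 88.000
80.000 1.000 75.000
31.000 38.000 79.500
31.000 38.000 79.500
105.000 57.000 101.000


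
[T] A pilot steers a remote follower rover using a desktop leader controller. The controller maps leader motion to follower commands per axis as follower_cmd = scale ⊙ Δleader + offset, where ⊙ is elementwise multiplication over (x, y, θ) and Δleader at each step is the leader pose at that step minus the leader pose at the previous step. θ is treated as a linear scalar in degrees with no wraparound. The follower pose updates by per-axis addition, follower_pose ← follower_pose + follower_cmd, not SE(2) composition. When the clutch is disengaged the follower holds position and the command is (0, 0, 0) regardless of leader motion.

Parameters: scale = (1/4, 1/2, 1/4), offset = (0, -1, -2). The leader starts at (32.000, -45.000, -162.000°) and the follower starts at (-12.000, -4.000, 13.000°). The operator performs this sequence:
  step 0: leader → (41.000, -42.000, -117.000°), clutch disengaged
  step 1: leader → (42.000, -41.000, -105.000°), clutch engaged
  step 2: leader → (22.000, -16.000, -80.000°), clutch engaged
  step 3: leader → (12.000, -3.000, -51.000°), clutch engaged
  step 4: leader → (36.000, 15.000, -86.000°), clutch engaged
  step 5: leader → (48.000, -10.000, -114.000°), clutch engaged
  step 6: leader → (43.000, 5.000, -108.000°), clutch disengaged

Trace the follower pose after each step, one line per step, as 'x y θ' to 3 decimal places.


-12.000 -4.000 13.000
-11.750 -4.500 14.000
-16.750 7.000 18.250
-19.250 12.500 23.500
-13.250 20.500 12.750
-10.250 7.000 3.750
-10.250 7.000 3.750

step 0: Δleader=(9.000, 3.000, 45.000°), disengaged; cmd=(0,0,0) → follower holds at (-12.000, -4.000, 13.000°)
step 1: Δleader=(1.000, 1.000, 12.000°), engaged; cmd=(0.250, -0.500, 1.000°) → follower=(-11.750, -4.500, 14.000°)
step 2: Δleader=(-20.000, 25.000, 25.000°), engaged; cmd=(-5.000, 11.500, 4.250°) → follower=(-16.750, 7.000, 18.250°)
step 3: Δleader=(-10.000, 13.000, 29.000°), engaged; cmd=(-2.500, 5.500, 5.250°) → follower=(-19.250, 12.500, 23.500°)
step 4: Δleader=(24.000, 18.000, -35.000°), engaged; cmd=(6.000, 8.000, -10.750°) → follower=(-13.250, 20.500, 12.750°)
step 5: Δleader=(12.000, -25.000, -28.000°), engaged; cmd=(3.000, -13.500, -9.000°) → follower=(-10.250, 7.000, 3.750°)
step 6: Δleader=(-5.000, 15.000, 6.000°), disengaged; cmd=(0,0,0) → follower holds at (-10.250, 7.000, 3.750°)


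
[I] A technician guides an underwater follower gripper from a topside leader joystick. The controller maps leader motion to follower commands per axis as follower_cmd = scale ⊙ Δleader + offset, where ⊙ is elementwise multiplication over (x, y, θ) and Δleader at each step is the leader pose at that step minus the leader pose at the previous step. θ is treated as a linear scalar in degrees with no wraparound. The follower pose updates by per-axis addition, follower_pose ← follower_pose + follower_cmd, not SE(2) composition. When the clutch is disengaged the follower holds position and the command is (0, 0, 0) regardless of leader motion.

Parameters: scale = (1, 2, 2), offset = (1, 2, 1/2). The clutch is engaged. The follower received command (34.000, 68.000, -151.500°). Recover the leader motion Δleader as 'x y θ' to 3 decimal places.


axis x: (34.000 − 1) / (1) = 33.000
axis y: (68.000 − 2) / (2) = 33.000
axis θ: (-151.500 − 1/2) / (2) = -76.000

33.000 33.000 -76.000


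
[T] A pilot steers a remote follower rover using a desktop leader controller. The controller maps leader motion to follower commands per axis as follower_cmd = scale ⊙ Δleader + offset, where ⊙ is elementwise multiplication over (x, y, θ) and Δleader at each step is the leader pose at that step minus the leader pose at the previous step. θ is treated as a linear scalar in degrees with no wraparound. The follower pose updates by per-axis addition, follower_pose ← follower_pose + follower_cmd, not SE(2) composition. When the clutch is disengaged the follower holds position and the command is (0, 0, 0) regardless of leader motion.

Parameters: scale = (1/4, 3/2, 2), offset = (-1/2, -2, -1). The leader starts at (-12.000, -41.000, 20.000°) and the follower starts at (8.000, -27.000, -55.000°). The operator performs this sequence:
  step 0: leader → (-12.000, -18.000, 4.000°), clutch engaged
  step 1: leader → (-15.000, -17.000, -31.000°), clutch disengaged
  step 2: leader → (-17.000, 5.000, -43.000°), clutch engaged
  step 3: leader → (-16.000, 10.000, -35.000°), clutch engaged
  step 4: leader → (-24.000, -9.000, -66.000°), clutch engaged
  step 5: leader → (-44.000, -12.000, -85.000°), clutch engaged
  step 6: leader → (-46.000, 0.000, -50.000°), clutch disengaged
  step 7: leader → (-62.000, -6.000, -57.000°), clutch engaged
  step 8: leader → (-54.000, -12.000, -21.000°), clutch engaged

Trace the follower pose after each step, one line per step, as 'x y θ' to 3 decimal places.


7.500 5.500 -88.000
7.500 5.500 -88.000
6.500 36.500 -113.000
6.250 42.000 -98.000
3.750 11.500 -161.000
-1.750 5.000 -200.000
-1.750 5.000 -200.000
-6.250 -6.000 -215.000
-4.750 -17.000 -144.000

step 0: Δleader=(0.000, 23.000, -16.000°), engaged; cmd=(-0.500, 32.500, -33.000°) → follower=(7.500, 5.500, -88.000°)
step 1: Δleader=(-3.000, 1.000, -35.000°), disengaged; cmd=(0,0,0) → follower holds at (7.500, 5.500, -88.000°)
step 2: Δleader=(-2.000, 22.000, -12.000°), engaged; cmd=(-1.000, 31.000, -25.000°) → follower=(6.500, 36.500, -113.000°)
step 3: Δleader=(1.000, 5.000, 8.000°), engaged; cmd=(-0.250, 5.500, 15.000°) → follower=(6.250, 42.000, -98.000°)
step 4: Δleader=(-8.000, -19.000, -31.000°), engaged; cmd=(-2.500, -30.500, -63.000°) → follower=(3.750, 11.500, -161.000°)
step 5: Δleader=(-20.000, -3.000, -19.000°), engaged; cmd=(-5.500, -6.500, -39.000°) → follower=(-1.750, 5.000, -200.000°)
step 6: Δleader=(-2.000, 12.000, 35.000°), disengaged; cmd=(0,0,0) → follower holds at (-1.750, 5.000, -200.000°)
step 7: Δleader=(-16.000, -6.000, -7.000°), engaged; cmd=(-4.500, -11.000, -15.000°) → follower=(-6.250, -6.000, -215.000°)
step 8: Δleader=(8.000, -6.000, 36.000°), engaged; cmd=(1.500, -11.000, 71.000°) → follower=(-4.750, -17.000, -144.000°)


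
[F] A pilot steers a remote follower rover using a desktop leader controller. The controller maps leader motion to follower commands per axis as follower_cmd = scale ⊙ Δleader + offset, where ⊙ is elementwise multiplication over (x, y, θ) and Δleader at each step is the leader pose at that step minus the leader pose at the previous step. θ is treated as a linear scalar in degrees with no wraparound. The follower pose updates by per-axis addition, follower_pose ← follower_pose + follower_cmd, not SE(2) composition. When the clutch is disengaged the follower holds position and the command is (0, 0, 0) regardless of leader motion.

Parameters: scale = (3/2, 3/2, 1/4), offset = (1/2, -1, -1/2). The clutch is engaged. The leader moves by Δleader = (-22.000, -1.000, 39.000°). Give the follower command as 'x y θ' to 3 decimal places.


-32.500 -2.500 9.250

axis x: 3/2·-22.000 + 1/2 = -32.500
axis y: 3/2·-1.000 + -1 = -2.500
axis θ: 1/4·39.000 + -1/2 = 9.250


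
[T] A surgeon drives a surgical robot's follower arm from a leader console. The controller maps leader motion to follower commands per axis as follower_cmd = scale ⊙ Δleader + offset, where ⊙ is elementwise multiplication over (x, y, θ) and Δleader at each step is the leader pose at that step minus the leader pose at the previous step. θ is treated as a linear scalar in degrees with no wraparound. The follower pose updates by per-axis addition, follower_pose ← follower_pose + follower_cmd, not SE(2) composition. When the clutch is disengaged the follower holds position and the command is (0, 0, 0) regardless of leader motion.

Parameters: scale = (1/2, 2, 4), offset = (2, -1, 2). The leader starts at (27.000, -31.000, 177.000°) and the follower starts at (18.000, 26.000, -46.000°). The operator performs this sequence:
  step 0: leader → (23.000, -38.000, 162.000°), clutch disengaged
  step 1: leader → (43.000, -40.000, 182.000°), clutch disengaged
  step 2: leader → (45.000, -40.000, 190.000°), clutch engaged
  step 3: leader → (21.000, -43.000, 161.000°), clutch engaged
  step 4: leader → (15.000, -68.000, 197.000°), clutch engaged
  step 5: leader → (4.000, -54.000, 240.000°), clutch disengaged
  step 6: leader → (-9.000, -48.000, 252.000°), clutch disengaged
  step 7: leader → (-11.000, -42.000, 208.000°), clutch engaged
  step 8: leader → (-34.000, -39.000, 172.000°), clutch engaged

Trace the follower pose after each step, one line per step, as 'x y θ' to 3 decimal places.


18.000 26.000 -46.000
18.000 26.000 -46.000
21.000 25.000 -12.000
11.000 18.000 -126.000
10.000 -33.000 20.000
10.000 -33.000 20.000
10.000 -33.000 20.000
11.000 -22.000 -154.000
1.500 -17.000 -296.000

step 0: Δleader=(-4.000, -7.000, -15.000°), disengaged; cmd=(0,0,0) → follower holds at (18.000, 26.000, -46.000°)
step 1: Δleader=(20.000, -2.000, 20.000°), disengaged; cmd=(0,0,0) → follower holds at (18.000, 26.000, -46.000°)
step 2: Δleader=(2.000, 0.000, 8.000°), engaged; cmd=(3.000, -1.000, 34.000°) → follower=(21.000, 25.000, -12.000°)
step 3: Δleader=(-24.000, -3.000, -29.000°), engaged; cmd=(-10.000, -7.000, -114.000°) → follower=(11.000, 18.000, -126.000°)
step 4: Δleader=(-6.000, -25.000, 36.000°), engaged; cmd=(-1.000, -51.000, 146.000°) → follower=(10.000, -33.000, 20.000°)
step 5: Δleader=(-11.000, 14.000, 43.000°), disengaged; cmd=(0,0,0) → follower holds at (10.000, -33.000, 20.000°)
step 6: Δleader=(-13.000, 6.000, 12.000°), disengaged; cmd=(0,0,0) → follower holds at (10.000, -33.000, 20.000°)
step 7: Δleader=(-2.000, 6.000, -44.000°), engaged; cmd=(1.000, 11.000, -174.000°) → follower=(11.000, -22.000, -154.000°)
step 8: Δleader=(-23.000, 3.000, -36.000°), engaged; cmd=(-9.500, 5.000, -142.000°) → follower=(1.500, -17.000, -296.000°)


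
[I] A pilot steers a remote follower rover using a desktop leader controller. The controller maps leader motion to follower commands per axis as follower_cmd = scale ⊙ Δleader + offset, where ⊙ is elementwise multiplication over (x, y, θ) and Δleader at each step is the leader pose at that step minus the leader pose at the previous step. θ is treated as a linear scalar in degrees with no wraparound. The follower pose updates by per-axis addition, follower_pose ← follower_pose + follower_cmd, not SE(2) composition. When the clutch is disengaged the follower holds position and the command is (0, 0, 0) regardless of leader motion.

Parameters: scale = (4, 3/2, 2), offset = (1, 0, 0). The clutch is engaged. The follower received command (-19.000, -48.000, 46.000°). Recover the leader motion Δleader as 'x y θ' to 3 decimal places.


-5.000 -32.000 23.000

axis x: (-19.000 − 1) / (4) = -5.000
axis y: (-48.000 − 0) / (3/2) = -32.000
axis θ: (46.000 − 0) / (2) = 23.000


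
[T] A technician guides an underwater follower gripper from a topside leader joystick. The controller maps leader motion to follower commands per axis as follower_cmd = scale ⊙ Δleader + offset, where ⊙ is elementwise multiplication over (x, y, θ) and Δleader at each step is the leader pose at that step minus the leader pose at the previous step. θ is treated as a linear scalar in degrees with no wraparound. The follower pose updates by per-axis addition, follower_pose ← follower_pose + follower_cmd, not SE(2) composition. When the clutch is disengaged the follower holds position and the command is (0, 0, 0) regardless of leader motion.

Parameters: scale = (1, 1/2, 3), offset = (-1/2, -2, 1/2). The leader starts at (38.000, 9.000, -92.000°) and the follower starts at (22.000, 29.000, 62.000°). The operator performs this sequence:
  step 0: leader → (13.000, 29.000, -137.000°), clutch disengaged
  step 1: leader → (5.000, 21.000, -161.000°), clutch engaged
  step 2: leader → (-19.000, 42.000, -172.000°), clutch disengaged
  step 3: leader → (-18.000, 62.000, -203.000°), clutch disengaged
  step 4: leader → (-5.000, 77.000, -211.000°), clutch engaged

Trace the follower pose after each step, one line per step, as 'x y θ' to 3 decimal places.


step 0: Δleader=(-25.000, 20.000, -45.000°), disengaged; cmd=(0,0,0) → follower holds at (22.000, 29.000, 62.000°)
step 1: Δleader=(-8.000, -8.000, -24.000°), engaged; cmd=(-8.500, -6.000, -71.500°) → follower=(13.500, 23.000, -9.500°)
step 2: Δleader=(-24.000, 21.000, -11.000°), disengaged; cmd=(0,0,0) → follower holds at (13.500, 23.000, -9.500°)
step 3: Δleader=(1.000, 20.000, -31.000°), disengaged; cmd=(0,0,0) → follower holds at (13.500, 23.000, -9.500°)
step 4: Δleader=(13.000, 15.000, -8.000°), engaged; cmd=(12.500, 5.500, -23.500°) → follower=(26.000, 28.500, -33.000°)

22.000 29.000 62.000
13.500 23.000 -9.500
13.500 23.000 -9.500
13.500 23.000 -9.500
26.000 28.500 -33.000


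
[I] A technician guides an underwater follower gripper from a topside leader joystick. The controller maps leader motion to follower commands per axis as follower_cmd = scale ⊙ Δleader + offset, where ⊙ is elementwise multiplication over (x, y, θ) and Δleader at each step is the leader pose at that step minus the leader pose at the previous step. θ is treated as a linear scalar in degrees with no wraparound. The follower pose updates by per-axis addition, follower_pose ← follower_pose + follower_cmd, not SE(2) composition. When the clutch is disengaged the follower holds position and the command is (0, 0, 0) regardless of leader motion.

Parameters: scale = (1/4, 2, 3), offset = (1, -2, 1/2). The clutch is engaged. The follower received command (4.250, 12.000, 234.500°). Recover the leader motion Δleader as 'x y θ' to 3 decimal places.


13.000 7.000 78.000

axis x: (4.250 − 1) / (1/4) = 13.000
axis y: (12.000 − -2) / (2) = 7.000
axis θ: (234.500 − 1/2) / (3) = 78.000


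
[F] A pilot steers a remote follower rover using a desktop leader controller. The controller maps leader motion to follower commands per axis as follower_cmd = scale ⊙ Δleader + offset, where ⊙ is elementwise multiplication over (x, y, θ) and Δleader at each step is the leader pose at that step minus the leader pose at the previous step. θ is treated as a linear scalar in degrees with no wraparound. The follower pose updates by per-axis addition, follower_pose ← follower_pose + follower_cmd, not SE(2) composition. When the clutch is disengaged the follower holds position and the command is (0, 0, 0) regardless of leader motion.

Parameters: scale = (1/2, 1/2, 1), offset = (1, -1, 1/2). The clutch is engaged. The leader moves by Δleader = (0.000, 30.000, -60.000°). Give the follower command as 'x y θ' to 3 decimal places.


1.000 14.000 -59.500

axis x: 1/2·0.000 + 1 = 1.000
axis y: 1/2·30.000 + -1 = 14.000
axis θ: 1·-60.000 + 1/2 = -59.500


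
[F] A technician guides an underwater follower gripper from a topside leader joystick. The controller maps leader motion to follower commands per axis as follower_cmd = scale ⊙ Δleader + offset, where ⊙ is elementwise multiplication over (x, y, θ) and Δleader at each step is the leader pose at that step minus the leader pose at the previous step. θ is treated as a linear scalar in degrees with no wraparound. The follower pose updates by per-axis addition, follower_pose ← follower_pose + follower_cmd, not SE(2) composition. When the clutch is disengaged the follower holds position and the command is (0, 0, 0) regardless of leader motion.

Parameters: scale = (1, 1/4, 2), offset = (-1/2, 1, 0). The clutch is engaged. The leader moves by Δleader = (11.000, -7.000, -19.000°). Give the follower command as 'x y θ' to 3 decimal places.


axis x: 1·11.000 + -1/2 = 10.500
axis y: 1/4·-7.000 + 1 = -0.750
axis θ: 2·-19.000 + 0 = -38.000

10.500 -0.750 -38.000


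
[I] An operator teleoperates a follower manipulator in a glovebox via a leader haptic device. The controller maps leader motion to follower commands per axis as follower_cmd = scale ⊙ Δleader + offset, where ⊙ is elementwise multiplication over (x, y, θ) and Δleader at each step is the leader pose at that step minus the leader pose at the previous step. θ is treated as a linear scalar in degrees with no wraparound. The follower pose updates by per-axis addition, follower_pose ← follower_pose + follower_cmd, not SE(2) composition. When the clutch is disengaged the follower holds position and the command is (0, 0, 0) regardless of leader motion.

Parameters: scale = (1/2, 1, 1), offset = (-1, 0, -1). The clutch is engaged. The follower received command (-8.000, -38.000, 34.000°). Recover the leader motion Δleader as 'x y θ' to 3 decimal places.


axis x: (-8.000 − -1) / (1/2) = -14.000
axis y: (-38.000 − 0) / (1) = -38.000
axis θ: (34.000 − -1) / (1) = 35.000

-14.000 -38.000 35.000


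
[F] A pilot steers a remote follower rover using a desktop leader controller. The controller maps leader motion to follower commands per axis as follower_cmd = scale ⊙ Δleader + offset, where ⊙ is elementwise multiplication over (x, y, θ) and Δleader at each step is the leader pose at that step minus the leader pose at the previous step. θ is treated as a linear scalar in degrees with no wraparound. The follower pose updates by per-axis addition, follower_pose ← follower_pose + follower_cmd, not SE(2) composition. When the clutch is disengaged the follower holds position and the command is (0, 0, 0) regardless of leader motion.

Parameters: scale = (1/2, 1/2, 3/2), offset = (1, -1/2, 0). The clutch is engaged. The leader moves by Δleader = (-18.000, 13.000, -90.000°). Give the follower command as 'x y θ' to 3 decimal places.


axis x: 1/2·-18.000 + 1 = -8.000
axis y: 1/2·13.000 + -1/2 = 6.000
axis θ: 3/2·-90.000 + 0 = -135.000

-8.000 6.000 -135.000


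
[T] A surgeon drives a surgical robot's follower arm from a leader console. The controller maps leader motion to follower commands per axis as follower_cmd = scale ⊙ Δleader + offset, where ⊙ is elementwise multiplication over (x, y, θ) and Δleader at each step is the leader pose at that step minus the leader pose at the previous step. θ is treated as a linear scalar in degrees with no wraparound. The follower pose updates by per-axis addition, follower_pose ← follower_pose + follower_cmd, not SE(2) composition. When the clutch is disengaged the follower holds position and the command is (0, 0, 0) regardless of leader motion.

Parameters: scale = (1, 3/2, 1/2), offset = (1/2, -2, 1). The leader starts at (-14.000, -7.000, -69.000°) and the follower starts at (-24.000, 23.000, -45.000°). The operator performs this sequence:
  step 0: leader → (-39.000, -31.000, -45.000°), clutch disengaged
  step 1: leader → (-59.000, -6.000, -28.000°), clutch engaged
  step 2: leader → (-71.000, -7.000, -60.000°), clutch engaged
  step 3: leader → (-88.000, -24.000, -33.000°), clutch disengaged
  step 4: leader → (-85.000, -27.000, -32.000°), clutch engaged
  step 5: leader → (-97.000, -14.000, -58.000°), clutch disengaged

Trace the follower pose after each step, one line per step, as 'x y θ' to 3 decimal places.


step 0: Δleader=(-25.000, -24.000, 24.000°), disengaged; cmd=(0,0,0) → follower holds at (-24.000, 23.000, -45.000°)
step 1: Δleader=(-20.000, 25.000, 17.000°), engaged; cmd=(-19.500, 35.500, 9.500°) → follower=(-43.500, 58.500, -35.500°)
step 2: Δleader=(-12.000, -1.000, -32.000°), engaged; cmd=(-11.500, -3.500, -15.000°) → follower=(-55.000, 55.000, -50.500°)
step 3: Δleader=(-17.000, -17.000, 27.000°), disengaged; cmd=(0,0,0) → follower holds at (-55.000, 55.000, -50.500°)
step 4: Δleader=(3.000, -3.000, 1.000°), engaged; cmd=(3.500, -6.500, 1.500°) → follower=(-51.500, 48.500, -49.000°)
step 5: Δleader=(-12.000, 13.000, -26.000°), disengaged; cmd=(0,0,0) → follower holds at (-51.500, 48.500, -49.000°)

-24.000 23.000 -45.000
-43.500 58.500 -35.500
-55.000 55.000 -50.500
-55.000 55.000 -50.500
-51.500 48.500 -49.000
-51.500 48.500 -49.000


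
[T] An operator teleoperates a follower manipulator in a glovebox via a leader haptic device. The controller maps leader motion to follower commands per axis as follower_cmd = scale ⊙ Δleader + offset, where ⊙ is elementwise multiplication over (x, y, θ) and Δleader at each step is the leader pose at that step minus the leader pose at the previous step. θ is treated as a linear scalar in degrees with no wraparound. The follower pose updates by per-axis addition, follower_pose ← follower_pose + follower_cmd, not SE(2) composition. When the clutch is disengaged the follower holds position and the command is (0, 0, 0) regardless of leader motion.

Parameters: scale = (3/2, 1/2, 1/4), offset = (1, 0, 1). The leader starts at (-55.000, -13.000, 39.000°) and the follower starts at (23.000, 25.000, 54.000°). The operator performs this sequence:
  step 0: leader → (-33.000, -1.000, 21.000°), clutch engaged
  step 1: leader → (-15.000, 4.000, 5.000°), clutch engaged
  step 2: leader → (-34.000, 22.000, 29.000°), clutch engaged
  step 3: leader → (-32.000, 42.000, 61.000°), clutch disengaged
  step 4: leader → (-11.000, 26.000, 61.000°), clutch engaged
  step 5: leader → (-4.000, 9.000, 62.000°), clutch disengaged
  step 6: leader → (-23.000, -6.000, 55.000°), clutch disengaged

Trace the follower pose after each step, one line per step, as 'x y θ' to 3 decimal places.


step 0: Δleader=(22.000, 12.000, -18.000°), engaged; cmd=(34.000, 6.000, -3.500°) → follower=(57.000, 31.000, 50.500°)
step 1: Δleader=(18.000, 5.000, -16.000°), engaged; cmd=(28.000, 2.500, -3.000°) → follower=(85.000, 33.500, 47.500°)
step 2: Δleader=(-19.000, 18.000, 24.000°), engaged; cmd=(-27.500, 9.000, 7.000°) → follower=(57.500, 42.500, 54.500°)
step 3: Δleader=(2.000, 20.000, 32.000°), disengaged; cmd=(0,0,0) → follower holds at (57.500, 42.500, 54.500°)
step 4: Δleader=(21.000, -16.000, 0.000°), engaged; cmd=(32.500, -8.000, 1.000°) → follower=(90.000, 34.500, 55.500°)
step 5: Δleader=(7.000, -17.000, 1.000°), disengaged; cmd=(0,0,0) → follower holds at (90.000, 34.500, 55.500°)
step 6: Δleader=(-19.000, -15.000, -7.000°), disengaged; cmd=(0,0,0) → follower holds at (90.000, 34.500, 55.500°)

57.000 31.000 50.500
85.000 33.500 47.500
57.500 42.500 54.500
57.500 42.500 54.500
90.000 34.500 55.500
90.000 34.500 55.500
90.000 34.500 55.500


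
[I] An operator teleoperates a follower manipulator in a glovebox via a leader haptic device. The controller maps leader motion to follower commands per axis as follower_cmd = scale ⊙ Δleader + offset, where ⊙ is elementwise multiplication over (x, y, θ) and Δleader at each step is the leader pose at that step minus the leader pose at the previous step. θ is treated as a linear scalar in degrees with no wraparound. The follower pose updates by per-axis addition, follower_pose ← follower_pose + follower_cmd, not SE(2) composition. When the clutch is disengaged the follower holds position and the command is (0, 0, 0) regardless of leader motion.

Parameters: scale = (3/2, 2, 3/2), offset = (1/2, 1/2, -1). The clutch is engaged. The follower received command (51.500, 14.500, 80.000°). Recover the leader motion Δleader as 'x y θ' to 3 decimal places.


axis x: (51.500 − 1/2) / (3/2) = 34.000
axis y: (14.500 − 1/2) / (2) = 7.000
axis θ: (80.000 − -1) / (3/2) = 54.000

34.000 7.000 54.000


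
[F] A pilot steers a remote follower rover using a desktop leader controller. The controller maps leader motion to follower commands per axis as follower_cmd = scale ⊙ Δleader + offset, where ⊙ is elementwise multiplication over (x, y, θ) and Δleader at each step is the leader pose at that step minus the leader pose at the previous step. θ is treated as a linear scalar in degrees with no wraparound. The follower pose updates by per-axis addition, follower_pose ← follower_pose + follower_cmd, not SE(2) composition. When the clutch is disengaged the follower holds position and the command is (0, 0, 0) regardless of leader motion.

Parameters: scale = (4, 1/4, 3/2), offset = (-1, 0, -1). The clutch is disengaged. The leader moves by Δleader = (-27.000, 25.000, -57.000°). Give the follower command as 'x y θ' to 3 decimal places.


clutch disengaged → follower holds; cmd = (0, 0, 0)

0.000 0.000 0.000


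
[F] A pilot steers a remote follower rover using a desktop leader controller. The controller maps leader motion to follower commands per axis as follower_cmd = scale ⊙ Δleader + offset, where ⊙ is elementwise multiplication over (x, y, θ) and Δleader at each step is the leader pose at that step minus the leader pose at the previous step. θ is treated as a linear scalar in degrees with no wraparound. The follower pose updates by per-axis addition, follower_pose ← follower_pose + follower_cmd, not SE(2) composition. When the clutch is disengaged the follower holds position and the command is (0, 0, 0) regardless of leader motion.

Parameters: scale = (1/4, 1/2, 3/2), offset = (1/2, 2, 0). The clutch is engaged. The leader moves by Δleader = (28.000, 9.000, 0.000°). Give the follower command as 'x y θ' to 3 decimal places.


7.500 6.500 0.000

axis x: 1/4·28.000 + 1/2 = 7.500
axis y: 1/2·9.000 + 2 = 6.500
axis θ: 3/2·0.000 + 0 = 0.000


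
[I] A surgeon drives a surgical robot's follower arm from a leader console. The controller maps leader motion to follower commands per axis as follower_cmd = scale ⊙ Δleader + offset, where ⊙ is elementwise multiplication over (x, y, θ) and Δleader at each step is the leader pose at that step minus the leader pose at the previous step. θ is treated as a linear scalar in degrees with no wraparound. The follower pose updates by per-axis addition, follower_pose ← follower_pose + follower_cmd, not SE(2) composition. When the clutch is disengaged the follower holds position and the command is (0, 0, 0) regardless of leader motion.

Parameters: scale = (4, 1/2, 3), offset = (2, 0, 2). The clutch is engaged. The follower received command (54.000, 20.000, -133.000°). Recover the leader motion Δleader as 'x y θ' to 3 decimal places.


axis x: (54.000 − 2) / (4) = 13.000
axis y: (20.000 − 0) / (1/2) = 40.000
axis θ: (-133.000 − 2) / (3) = -45.000

13.000 40.000 -45.000
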